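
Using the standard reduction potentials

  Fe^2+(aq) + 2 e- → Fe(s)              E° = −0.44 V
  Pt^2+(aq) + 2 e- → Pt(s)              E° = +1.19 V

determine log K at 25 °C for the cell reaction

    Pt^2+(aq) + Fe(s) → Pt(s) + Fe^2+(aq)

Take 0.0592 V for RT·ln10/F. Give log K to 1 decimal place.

The Pt²⁺/Pt couple is reduced (cathode); E°cell = +1.19 − (−0.44) = +1.63 V with n = 2.
At equilibrium E = 0, so log K = nE°cell / 0.0592 = (2)(+1.63) / 0.0592 = 55.1.

log K = 55.1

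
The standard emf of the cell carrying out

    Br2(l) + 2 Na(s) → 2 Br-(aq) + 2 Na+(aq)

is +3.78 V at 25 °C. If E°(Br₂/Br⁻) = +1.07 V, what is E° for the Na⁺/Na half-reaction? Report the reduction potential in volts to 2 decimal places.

−2.71 V

In the reaction as written the Br₂/Br⁻ couple is reduced (cathode) and Na⁺/Na is oxidized (anode), so E°cell = E°(Br₂/Br⁻) − E°(Na⁺/Na).
E°(Na⁺/Na) = E°(cathode) − E°cell = +1.07 − (+3.78) = −2.71 V.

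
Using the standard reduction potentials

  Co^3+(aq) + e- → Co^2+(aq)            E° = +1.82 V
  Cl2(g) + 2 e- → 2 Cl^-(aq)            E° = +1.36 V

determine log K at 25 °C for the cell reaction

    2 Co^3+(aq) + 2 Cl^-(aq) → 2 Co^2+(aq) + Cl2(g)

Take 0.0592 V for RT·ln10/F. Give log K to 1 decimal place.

The Co³⁺/Co²⁺ couple is reduced (cathode); E°cell = +1.82 − (+1.36) = +0.46 V with n = 2.
At equilibrium E = 0, so log K = nE°cell / 0.0592 = (2)(+0.46) / 0.0592 = 15.5.

log K = 15.5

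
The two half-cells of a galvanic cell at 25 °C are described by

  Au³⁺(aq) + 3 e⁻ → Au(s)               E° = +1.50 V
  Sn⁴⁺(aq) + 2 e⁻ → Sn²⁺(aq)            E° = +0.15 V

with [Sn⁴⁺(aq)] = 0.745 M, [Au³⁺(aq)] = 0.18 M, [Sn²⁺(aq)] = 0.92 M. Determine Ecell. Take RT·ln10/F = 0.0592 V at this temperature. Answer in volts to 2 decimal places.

+1.34 V

Au³⁺/Au is reduced (cathode, E° = +1.50 V) and Sn⁴⁺/Sn²⁺ is oxidized (anode).
E°cell = +1.50 − (+0.15) = +1.35 V, with n = 6 electrons transferred.
The balanced reaction is 2 Au³⁺(aq) + 3 Sn²⁺(aq) → 2 Au(s) + 3 Sn⁴⁺(aq), so Q = [Sn⁴⁺(aq)]^3 / ([Au³⁺(aq)]^2·[Sn²⁺(aq)]^3) = 16.4 and log Q = 1.215.
Applying E = E° − (RT ln10/nF)·log Q gives +1.35 − (0.0592/6)(1.215) = +1.34 V.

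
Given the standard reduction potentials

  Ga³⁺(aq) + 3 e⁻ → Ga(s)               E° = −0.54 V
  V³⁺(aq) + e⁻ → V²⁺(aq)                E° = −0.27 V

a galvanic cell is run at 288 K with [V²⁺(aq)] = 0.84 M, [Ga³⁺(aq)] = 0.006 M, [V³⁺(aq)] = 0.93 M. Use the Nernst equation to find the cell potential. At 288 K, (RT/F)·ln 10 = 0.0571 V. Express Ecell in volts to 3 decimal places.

The V³⁺/V²⁺ couple has the more positive E°, so it is the cathode; Ga³⁺/Ga is the anode.
E°cell = E°cat − E°an = −0.27 − (−0.54) = +0.27 V; n = 3.
The balanced reaction is 3 V³⁺(aq) + Ga(s) → 3 V²⁺(aq) + Ga³⁺(aq), so Q = ([V²⁺(aq)]^3·[Ga³⁺(aq)]) / [V³⁺(aq)]^3 = 0.00442 and log Q = −2.354.
E = E° − (0.0571/n)·log Q = +0.27 − (0.0571/3)(−2.354) = +0.315 V.

+0.315 V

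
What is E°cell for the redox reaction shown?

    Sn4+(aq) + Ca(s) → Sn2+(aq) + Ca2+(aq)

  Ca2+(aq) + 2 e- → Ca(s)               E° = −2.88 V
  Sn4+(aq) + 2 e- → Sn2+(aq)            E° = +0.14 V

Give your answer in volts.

In the reaction as written, Sn4+(aq) is reduced (cathode) and Ca2+(aq) is produced by oxidation at the anode.
E°cell = E°(cathode) − E°(anode) = +0.14 − (−2.88) = +3.02 V.
The positive value indicates the reaction is spontaneous as written.

+3.02 V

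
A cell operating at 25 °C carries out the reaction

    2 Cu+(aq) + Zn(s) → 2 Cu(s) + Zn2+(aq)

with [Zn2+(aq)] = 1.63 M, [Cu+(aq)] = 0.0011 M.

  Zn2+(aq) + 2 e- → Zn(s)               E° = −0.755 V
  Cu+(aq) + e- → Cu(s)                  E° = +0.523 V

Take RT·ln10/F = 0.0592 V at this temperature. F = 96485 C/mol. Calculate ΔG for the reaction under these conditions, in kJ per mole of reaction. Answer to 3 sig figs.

With Cu⁺/Cu reduced at the cathode, E°cell = +0.523 − (−0.755) = +1.278 V and n = 2.
Here Q = [Zn2+(aq)] / [Cu+(aq)]^2 = 1.35×10^6 (log Q = 6.129), giving E = +1.278 − (0.0592/2)·(6.129) = +1.0966 V.
Finally ΔG = −nFE = −(2)(96485 C/mol)(+1.0966 V) = −212 kJ/mol.

−212 kJ/mol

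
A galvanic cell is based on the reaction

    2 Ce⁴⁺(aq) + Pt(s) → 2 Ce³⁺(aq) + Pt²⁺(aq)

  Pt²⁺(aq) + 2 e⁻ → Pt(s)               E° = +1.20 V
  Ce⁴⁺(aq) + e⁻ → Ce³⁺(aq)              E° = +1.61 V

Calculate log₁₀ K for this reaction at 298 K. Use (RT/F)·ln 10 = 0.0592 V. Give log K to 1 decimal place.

log K = 13.9

The Ce⁴⁺/Ce³⁺ couple is reduced (cathode); E°cell = +1.61 − (+1.20) = +0.41 V with n = 2.
At equilibrium E = 0, so log K = nE°cell / 0.0592 = (2)(+0.41) / 0.0592 = 13.9.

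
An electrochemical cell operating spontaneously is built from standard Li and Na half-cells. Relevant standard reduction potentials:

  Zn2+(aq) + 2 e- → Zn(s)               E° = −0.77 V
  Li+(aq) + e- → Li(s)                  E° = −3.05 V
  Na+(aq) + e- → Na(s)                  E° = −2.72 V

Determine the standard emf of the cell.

The Na⁺/Na couple has the higher E°, so Na ion is reduced (cathode) and Li is oxidized (anode).
E°cell = E°(cathode) − E°(anode) = −2.72 − (−3.05) = +0.33 V.

+0.33 V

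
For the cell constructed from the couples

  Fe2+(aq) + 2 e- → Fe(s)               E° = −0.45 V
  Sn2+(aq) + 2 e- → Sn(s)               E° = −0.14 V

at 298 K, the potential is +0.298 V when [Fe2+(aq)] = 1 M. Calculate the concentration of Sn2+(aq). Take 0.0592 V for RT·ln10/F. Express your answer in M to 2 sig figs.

0.39 M

With Sn²⁺/Sn at the cathode and Fe²⁺/Fe at the anode, E°cell = −0.14 − (−0.45) = +0.31 V (n = 2).
From the Nernst equation, log Q = n(E° − E)/0.0592 = 2·(+0.31 − (+0.298))/0.0592 = 0.405.
Balancing electrons gives Sn2+(aq) + Fe(s) → Sn(s) + Fe2+(aq); thus Q = [Fe2+(aq)] / [Sn2+(aq)].
Solving for the unknown gives log [Sn2+(aq)] = −0.405, so [Sn2+(aq)] ≈ 0.39 M.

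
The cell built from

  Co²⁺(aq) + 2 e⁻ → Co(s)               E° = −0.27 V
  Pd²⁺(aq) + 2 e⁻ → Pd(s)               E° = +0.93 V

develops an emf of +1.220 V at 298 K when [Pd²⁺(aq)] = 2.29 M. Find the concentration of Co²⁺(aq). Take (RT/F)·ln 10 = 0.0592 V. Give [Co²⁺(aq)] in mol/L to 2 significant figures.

The Pd²⁺/Pd couple has the larger reduction potential, so it is the cathode: E°cell = +0.93 − (−0.27) = +1.20 V and n = 2.
From the Nernst equation, log Q = n(E° − E)/0.0592 = 2·(+1.20 − (+1.220))/0.0592 = −0.676.
Balancing electrons gives Pd²⁺(aq) + Co(s) → Pd(s) + Co²⁺(aq); thus Q = [Co²⁺(aq)] / [Pd²⁺(aq)].
Solving for the unknown gives log [Co²⁺(aq)] = −0.316, so [Co²⁺(aq)] ≈ 0.48 M.

0.48 M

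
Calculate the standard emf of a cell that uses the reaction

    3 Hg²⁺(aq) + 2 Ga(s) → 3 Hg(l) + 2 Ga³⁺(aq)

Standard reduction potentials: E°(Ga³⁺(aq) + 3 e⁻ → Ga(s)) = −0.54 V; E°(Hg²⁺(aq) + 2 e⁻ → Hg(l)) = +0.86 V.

+1.40 V

In the reaction as written, Hg²⁺(aq) is reduced (cathode) and Ga³⁺(aq) is produced by oxidation at the anode.
E°cell = E°(cathode) − E°(anode) = +0.86 − (−0.54) = +1.40 V.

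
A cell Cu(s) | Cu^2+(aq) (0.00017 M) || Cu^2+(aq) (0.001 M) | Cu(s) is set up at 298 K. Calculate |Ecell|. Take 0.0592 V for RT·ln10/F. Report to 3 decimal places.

For a concentration cell E°cell = 0, since both electrodes use the same couple.
The compartment with the higher Cu^2+(aq) concentration (0.001 M) acts as the cathode; ions are reduced there and produced at the dilute (0.00017 M) anode.
With n = 2, Ecell = −(0.0592/2)·log([dilute]/[conc]) = −(0.0592/2)·log(0.00017/0.001) = +0.023 V.

0.023 V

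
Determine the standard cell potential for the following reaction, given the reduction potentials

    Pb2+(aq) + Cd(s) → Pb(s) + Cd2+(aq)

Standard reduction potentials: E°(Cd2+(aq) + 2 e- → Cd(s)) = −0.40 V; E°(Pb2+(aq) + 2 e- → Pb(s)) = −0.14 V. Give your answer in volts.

Pb2+(aq) gains electrons, so the Pb²⁺/Pb couple is the cathode; the Cd²⁺/Cd couple is the anode.
E°cell = E°(cathode) − E°(anode) = −0.14 − (−0.40) = +0.26 V.
The positive value indicates the reaction is spontaneous as written.

+0.26 V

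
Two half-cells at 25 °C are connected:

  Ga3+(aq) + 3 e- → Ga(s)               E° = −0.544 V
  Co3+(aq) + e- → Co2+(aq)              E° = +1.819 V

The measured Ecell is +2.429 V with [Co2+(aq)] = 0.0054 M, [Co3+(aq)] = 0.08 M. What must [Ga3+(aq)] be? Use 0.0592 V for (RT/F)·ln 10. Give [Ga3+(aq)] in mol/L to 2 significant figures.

With Co³⁺/Co²⁺ at the cathode and Ga³⁺/Ga at the anode, E°cell = +1.819 − (−0.544) = +2.363 V (n = 3).
Since E = E° − (0.0592/n)·log Q, log Q = n(E° − E)/0.0592 = −3.345.
For 3 Co3+(aq) + Ga(s) → 3 Co2+(aq) + Ga3+(aq), the reaction quotient is Q = ([Co2+(aq)]^3·[Ga3+(aq)]) / [Co3+(aq)]^3.
Isolating [Ga3+(aq)] in Q = 10^{−3.345} yields log [Ga3+(aq)] = 0.167, i.e. 1.5 M.

1.5 M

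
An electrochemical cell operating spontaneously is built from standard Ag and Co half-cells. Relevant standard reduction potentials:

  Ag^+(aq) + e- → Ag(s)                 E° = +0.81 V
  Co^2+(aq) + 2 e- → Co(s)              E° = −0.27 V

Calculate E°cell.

+1.08 V

Of the two couples in this cell, the one with the more positive reduction potential is reduced at the cathode: here that is Ag⁺/Ag (+0.81 V); Co²⁺/Co (−0.27 V) is the anode.
E°cell = E°(cathode) − E°(anode) = +0.81 − (−0.27) = +1.08 V.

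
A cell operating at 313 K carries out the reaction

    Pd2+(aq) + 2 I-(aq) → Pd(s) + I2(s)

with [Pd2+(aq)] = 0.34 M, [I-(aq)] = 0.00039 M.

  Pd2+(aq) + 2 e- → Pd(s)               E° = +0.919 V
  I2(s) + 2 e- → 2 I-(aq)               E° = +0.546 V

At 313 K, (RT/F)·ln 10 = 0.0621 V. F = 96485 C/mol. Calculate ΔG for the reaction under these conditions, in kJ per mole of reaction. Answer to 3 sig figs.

−28.3 kJ/mol

E°cell = +0.919 − (+0.546) = +0.373 V; the balanced reaction transfers n = 2 electrons.
Q = 1 / ([Pd2+(aq)]·[I-(aq)]^2) = 1.93×10^7, so log Q = 7.286 and E = +0.373 − (0.0621/2)(7.286) = +0.1468 V.
Finally ΔG = −nFE = −(2)(96485 C/mol)(+0.1468 V) = −28.3 kJ/mol.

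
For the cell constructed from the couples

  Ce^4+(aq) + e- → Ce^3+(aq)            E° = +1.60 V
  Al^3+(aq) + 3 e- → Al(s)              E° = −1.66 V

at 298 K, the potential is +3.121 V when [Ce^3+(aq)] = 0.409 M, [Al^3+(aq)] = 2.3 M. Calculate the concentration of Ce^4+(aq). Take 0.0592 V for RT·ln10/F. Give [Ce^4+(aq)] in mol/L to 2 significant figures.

0.0024 M

Ce⁴⁺/Ce³⁺ is the cathode (higher E°); E°cell = +1.60 − (−1.66) = +3.26 V with n = 3.
From the Nernst equation, log Q = n(E° − E)/0.0592 = 3·(+3.26 − (+3.121))/0.0592 = 7.044.
For 3 Ce^4+(aq) + Al(s) → 3 Ce^3+(aq) + Al^3+(aq), the reaction quotient is Q = ([Ce^3+(aq)]^3·[Al^3+(aq)]) / [Ce^4+(aq)]^3.
Substituting the known concentrations and solving, log [Ce^4+(aq)] = −2.616 and [Ce^4+(aq)] = 0.0024 M.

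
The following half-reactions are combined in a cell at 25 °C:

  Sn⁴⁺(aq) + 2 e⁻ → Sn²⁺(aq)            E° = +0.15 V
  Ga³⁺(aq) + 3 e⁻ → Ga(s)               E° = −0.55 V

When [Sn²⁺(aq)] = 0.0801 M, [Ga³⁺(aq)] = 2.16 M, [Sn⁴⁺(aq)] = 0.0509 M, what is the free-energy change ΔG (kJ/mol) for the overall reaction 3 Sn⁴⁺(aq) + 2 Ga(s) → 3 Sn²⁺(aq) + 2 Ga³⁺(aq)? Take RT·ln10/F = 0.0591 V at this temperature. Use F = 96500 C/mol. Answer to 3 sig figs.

E°cell = +0.15 − (−0.55) = +0.70 V; the balanced reaction transfers n = 6 electrons.
Q = ([Sn²⁺(aq)]^3·[Ga³⁺(aq)]^2) / [Sn⁴⁺(aq)]^3 = 18.2, so log Q = 1.260 and E = +0.70 − (0.0591/6)(1.260) = +0.6876 V.
Finally ΔG = −nFE = −(6)(96500 C/mol)(+0.6876 V) = −398 kJ/mol.

−398 kJ/mol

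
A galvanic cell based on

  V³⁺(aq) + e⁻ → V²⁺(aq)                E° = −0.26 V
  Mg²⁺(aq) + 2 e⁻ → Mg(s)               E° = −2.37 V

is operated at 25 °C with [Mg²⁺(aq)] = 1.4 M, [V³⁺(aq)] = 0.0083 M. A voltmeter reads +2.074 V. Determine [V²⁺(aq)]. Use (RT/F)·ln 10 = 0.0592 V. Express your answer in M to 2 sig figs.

0.028 M

The V³⁺/V²⁺ couple has the larger reduction potential, so it is the cathode: E°cell = −0.26 − (−2.37) = +2.11 V and n = 2.
Rearranging E = E° − (0.0592/n)·log Q gives log Q = 2(+2.11 − (+2.074))/0.0592 = 1.216.
Balancing electrons gives 2 V³⁺(aq) + Mg(s) → 2 V²⁺(aq) + Mg²⁺(aq); thus Q = ([V²⁺(aq)]^2·[Mg²⁺(aq)]) / [V³⁺(aq)]^2.
Substituting the known concentrations and solving, log [V²⁺(aq)] = −1.546 and [V²⁺(aq)] = 0.028 M.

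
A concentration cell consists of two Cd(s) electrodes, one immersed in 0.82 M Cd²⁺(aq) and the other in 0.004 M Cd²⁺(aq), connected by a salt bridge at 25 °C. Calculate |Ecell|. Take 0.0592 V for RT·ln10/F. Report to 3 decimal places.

0.068 V

For a concentration cell E°cell = 0, since both electrodes use the same couple.
The compartment with the higher Cd²⁺(aq) concentration (0.82 M) acts as the cathode; ions are reduced there and produced at the dilute (0.004 M) anode.
With n = 2, Ecell = −(0.0592/2)·log([dilute]/[conc]) = −(0.0592/2)·log(0.004/0.82) = +0.068 V.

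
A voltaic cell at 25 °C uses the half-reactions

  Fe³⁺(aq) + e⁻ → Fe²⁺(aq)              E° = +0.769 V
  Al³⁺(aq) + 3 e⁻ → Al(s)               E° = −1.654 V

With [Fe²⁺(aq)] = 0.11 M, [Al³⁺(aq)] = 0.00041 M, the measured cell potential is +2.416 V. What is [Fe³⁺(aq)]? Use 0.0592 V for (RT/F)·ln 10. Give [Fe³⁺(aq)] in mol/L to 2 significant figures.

0.0062 M

With Fe³⁺/Fe²⁺ at the cathode and Al³⁺/Al at the anode, E°cell = +0.769 − (−1.654) = +2.423 V (n = 3).
From the Nernst equation, log Q = n(E° − E)/0.0592 = 3·(+2.423 − (+2.416))/0.0592 = 0.355.
Balancing electrons gives 3 Fe³⁺(aq) + Al(s) → 3 Fe²⁺(aq) + Al³⁺(aq); thus Q = ([Fe²⁺(aq)]^3·[Al³⁺(aq)]) / [Fe³⁺(aq)]^3.
Solving for the unknown gives log [Fe³⁺(aq)] = −2.206, so [Fe³⁺(aq)] ≈ 0.0062 M.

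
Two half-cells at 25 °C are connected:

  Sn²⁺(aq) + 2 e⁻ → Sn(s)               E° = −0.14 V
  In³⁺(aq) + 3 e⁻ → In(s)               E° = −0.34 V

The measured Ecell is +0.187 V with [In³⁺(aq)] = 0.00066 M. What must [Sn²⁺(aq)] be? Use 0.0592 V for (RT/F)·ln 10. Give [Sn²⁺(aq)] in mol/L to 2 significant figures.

The Sn²⁺/Sn couple has the larger reduction potential, so it is the cathode: E°cell = −0.14 − (−0.34) = +0.20 V and n = 6.
Rearranging E = E° − (0.0592/n)·log Q gives log Q = 6(+0.20 − (+0.187))/0.0592 = 1.318.
The balanced reaction is 3 Sn²⁺(aq) + 2 In(s) → 3 Sn(s) + 2 In³⁺(aq), so Q = [In³⁺(aq)]^2 / [Sn²⁺(aq)]^3.
Isolating [Sn²⁺(aq)] in Q = 10^{1.318} yields log [Sn²⁺(aq)] = −2.560, i.e. 0.0028 M.

0.0028 M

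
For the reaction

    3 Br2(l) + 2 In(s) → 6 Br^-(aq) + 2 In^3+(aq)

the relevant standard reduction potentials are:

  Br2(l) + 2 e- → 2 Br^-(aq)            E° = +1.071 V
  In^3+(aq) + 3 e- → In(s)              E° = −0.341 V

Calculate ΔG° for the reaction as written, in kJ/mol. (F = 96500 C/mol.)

−818 kJ/mol

In the reaction as written Br2(l) is reduced, so the Br₂/Br⁻ couple is the cathode and In³⁺/In is the anode.
E°cell = +1.071 − (−0.341) = +1.412 V; balancing electrons gives n = 6.
ΔG° = −nFE°cell = −(6)(96500)(+1.412) J/mol = −818 kJ/mol.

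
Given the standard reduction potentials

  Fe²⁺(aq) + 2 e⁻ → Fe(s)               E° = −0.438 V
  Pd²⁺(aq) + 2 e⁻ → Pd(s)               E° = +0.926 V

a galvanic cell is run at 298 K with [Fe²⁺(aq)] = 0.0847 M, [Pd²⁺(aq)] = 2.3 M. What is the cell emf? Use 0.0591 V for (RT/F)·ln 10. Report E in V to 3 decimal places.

+1.406 V

The Pd²⁺/Pd couple has the more positive E°, so it is the cathode; Fe²⁺/Fe is the anode.
E°cell = E°cat − E°an = +0.926 − (−0.438) = +1.364 V; n = 2.
Balancing gives Pd²⁺(aq) + Fe(s) → Pd(s) + Fe²⁺(aq); hence Q = [Fe²⁺(aq)] / [Pd²⁺(aq)] = 0.0368 (log Q = −1.434).
Applying E = E° − (RT ln10/nF)·log Q gives +1.364 − (0.0591/2)(−1.434) = +1.406 V.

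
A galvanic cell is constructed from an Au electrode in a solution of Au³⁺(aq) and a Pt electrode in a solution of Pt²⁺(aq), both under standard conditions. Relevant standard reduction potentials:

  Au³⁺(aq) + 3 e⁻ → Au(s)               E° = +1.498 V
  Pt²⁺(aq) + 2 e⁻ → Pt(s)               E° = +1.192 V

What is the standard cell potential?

+0.306 V

Of the two couples in this cell, the one with the more positive reduction potential is reduced at the cathode: here that is Au³⁺/Au (+1.498 V); Pt²⁺/Pt (+1.192 V) is the anode.
E°cell = E°(cathode) − E°(anode) = +1.498 − (+1.192) = +0.306 V.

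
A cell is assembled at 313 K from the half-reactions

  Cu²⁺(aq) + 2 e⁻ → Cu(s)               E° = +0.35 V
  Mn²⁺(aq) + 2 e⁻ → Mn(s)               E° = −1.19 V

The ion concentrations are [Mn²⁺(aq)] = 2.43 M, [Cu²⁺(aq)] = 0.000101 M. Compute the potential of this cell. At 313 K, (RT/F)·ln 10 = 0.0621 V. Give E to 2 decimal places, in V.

+1.40 V

Since E°(Cu²⁺/Cu) > E°(Mn²⁺/Mn), Cu²⁺/Cu serves as the cathode.
E°cell = +0.35 − (−1.19) = +1.54 V, with n = 2 electrons transferred.
The balanced reaction is Cu²⁺(aq) + Mn(s) → Cu(s) + Mn²⁺(aq), so Q = [Mn²⁺(aq)] / [Cu²⁺(aq)] = 2.41×10^4 and log Q = 4.381.
E = E° − (0.0621/n)·log Q = +1.54 − (0.0621/2)(4.381) = +1.40 V.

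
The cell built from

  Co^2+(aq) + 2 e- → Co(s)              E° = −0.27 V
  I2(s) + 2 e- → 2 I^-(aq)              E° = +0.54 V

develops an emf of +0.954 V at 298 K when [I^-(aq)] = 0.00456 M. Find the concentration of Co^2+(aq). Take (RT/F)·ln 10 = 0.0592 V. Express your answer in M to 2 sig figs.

With I₂/I⁻ at the cathode and Co²⁺/Co at the anode, E°cell = +0.54 − (−0.27) = +0.81 V (n = 2).
Rearranging E = E° − (0.0592/n)·log Q gives log Q = 2(+0.81 − (+0.954))/0.0592 = −4.865.
Balancing electrons gives I2(s) + Co(s) → 2 I^-(aq) + Co^2+(aq); thus Q = [I^-(aq)]^2·[Co^2+(aq)].
Substituting the known concentrations and solving, log [Co^2+(aq)] = −0.183 and [Co^2+(aq)] = 0.66 M.

0.66 M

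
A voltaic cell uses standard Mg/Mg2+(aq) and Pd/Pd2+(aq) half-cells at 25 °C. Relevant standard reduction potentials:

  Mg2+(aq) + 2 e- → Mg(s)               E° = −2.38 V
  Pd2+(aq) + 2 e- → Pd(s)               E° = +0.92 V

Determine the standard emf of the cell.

+3.30 V

Of the two couples in this cell, the one with the more positive reduction potential is reduced at the cathode: here that is Pd²⁺/Pd (+0.92 V); Mg²⁺/Mg (−2.38 V) is the anode.
E°cell = E°(cathode) − E°(anode) = +0.92 − (−2.38) = +3.30 V.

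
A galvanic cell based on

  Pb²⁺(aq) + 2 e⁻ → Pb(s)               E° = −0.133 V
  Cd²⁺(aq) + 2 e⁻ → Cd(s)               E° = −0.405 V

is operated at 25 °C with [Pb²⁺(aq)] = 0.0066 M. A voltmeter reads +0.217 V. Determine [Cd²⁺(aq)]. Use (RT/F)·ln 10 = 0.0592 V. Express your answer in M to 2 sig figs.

0.48 M

Pb²⁺/Pb is the cathode (higher E°); E°cell = −0.133 − (−0.405) = +0.272 V with n = 2.
Rearranging E = E° − (0.0592/n)·log Q gives log Q = 2(+0.272 − (+0.217))/0.0592 = 1.858.
Balancing electrons gives Pb²⁺(aq) + Cd(s) → Pb(s) + Cd²⁺(aq); thus Q = [Cd²⁺(aq)] / [Pb²⁺(aq)].
Solving for the unknown gives log [Cd²⁺(aq)] = −0.322, so [Cd²⁺(aq)] ≈ 0.48 M.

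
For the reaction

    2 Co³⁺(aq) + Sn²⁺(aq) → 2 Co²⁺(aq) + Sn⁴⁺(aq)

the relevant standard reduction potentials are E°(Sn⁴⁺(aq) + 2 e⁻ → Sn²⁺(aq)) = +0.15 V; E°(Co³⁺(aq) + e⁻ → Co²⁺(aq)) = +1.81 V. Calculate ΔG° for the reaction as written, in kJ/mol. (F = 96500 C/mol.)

−320 kJ/mol

In the reaction as written Co³⁺(aq) is reduced, so the Co³⁺/Co²⁺ couple is the cathode and Sn⁴⁺/Sn²⁺ is the anode.
E°cell = +1.81 − (+0.15) = +1.66 V; balancing electrons gives n = 2.
ΔG° = −nFE°cell = −(2)(96500)(+1.66) J/mol = −320 kJ/mol.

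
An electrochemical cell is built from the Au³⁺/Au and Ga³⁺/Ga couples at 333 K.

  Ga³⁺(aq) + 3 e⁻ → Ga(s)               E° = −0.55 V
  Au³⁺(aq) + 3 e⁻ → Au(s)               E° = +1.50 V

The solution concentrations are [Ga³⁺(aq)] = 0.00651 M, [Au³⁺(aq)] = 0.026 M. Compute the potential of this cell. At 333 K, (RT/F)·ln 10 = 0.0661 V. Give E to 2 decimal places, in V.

+2.06 V

Since E°(Au³⁺/Au) > E°(Ga³⁺/Ga), Au³⁺/Au serves as the cathode.
E°cell = E°cat − E°an = +1.50 − (−0.55) = +2.05 V; n = 3.
The balanced reaction is Au³⁺(aq) + Ga(s) → Au(s) + Ga³⁺(aq), so Q = [Ga³⁺(aq)] / [Au³⁺(aq)] = 0.25 and log Q = −0.601.
E = E° − (0.0661/n)·log Q = +2.05 − (0.0661/3)(−0.601) = +2.06 V.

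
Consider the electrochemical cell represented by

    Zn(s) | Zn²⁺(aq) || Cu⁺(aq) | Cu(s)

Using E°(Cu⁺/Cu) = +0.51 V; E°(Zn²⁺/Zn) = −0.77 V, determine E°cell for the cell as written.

+1.28 V

By convention the left-hand electrode in cell notation is the anode (oxidation) and the right-hand electrode is the cathode (reduction).
E°cell = E°(right) − E°(left) = +0.51 − (−0.77) = +1.28 V.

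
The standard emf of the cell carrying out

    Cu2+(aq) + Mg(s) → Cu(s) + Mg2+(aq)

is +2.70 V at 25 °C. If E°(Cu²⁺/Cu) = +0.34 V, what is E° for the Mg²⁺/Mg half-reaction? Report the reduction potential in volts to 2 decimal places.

−2.36 V

In the reaction as written the Cu²⁺/Cu couple is reduced (cathode) and Mg²⁺/Mg is oxidized (anode), so E°cell = E°(Cu²⁺/Cu) − E°(Mg²⁺/Mg).
E°(Mg²⁺/Mg) = E°(cathode) − E°cell = +0.34 − (+2.70) = −2.36 V.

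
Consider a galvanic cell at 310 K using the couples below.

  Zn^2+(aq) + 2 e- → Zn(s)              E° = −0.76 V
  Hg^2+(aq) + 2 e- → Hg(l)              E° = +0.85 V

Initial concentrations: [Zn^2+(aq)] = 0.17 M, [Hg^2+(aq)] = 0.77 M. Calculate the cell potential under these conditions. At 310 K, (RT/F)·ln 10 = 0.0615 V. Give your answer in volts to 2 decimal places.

+1.63 V

Hg²⁺/Hg is reduced (cathode, E° = +0.85 V) and Zn²⁺/Zn is oxidized (anode).
E°cell = E°cat − E°an = +0.85 − (−0.76) = +1.61 V; n = 2.
For the overall reaction Hg^2+(aq) + Zn(s) → Hg(l) + Zn^2+(aq), Q = [Zn^2+(aq)] / [Hg^2+(aq)] = 0.221, giving log Q = −0.656.
Applying E = E° − (RT ln10/nF)·log Q gives +1.61 − (0.0615/2)(−0.656) = +1.63 V.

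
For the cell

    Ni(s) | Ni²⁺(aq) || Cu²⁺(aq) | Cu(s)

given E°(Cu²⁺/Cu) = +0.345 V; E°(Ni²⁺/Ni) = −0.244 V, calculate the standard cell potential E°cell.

By convention the left-hand electrode in cell notation is the anode (oxidation) and the right-hand electrode is the cathode (reduction).
E°cell = E°(right) − E°(left) = +0.345 − (−0.244) = +0.589 V.

+0.589 V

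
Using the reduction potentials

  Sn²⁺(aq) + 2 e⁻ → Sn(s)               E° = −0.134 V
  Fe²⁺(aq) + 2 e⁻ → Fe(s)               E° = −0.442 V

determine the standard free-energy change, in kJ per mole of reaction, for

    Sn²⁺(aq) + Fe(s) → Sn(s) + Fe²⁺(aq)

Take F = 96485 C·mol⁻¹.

In the reaction as written Sn²⁺(aq) is reduced, so the Sn²⁺/Sn couple is the cathode and Fe²⁺/Fe is the anode.
E°cell = −0.134 − (−0.442) = +0.308 V; balancing electrons gives n = 2.
ΔG° = −nFE°cell = −(2)(96485)(+0.308) J/mol = −59.4 kJ/mol.

−59.4 kJ/mol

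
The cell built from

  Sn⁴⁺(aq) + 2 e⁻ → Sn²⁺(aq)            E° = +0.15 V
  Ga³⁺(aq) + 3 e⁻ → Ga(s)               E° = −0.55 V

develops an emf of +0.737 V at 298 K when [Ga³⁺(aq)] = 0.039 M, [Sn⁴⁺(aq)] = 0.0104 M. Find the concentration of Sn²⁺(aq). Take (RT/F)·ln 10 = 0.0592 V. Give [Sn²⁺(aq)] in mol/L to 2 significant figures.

0.0051 M

With Sn⁴⁺/Sn²⁺ at the cathode and Ga³⁺/Ga at the anode, E°cell = +0.15 − (−0.55) = +0.70 V (n = 6).
Rearranging E = E° − (0.0592/n)·log Q gives log Q = 6(+0.70 − (+0.737))/0.0592 = −3.750.
For 3 Sn⁴⁺(aq) + 2 Ga(s) → 3 Sn²⁺(aq) + 2 Ga³⁺(aq), the reaction quotient is Q = ([Sn²⁺(aq)]^3·[Ga³⁺(aq)]^2) / [Sn⁴⁺(aq)]^3.
Solving for the unknown gives log [Sn²⁺(aq)] = −2.294, so [Sn²⁺(aq)] ≈ 0.0051 M.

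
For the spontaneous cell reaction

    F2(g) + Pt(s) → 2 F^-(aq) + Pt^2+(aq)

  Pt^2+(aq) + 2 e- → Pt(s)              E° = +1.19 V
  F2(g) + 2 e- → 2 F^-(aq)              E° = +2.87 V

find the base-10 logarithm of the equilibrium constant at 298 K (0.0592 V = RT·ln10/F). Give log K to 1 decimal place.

log K = 56.8

The F₂/F⁻ couple is reduced (cathode); E°cell = +2.87 − (+1.19) = +1.68 V with n = 2.
At equilibrium E = 0, so log K = nE°cell / 0.0592 = (2)(+1.68) / 0.0592 = 56.8.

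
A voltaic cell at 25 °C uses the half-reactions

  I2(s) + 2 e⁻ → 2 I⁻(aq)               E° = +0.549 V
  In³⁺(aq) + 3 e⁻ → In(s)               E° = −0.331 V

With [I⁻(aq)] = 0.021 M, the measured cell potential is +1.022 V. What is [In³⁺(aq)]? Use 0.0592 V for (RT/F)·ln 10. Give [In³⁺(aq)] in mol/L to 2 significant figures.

The I₂/I⁻ couple has the larger reduction potential, so it is the cathode: E°cell = +0.549 − (−0.331) = +0.880 V and n = 6.
Since E = E° − (0.0592/n)·log Q, log Q = n(E° − E)/0.0592 = −14.392.
For 3 I2(s) + 2 In(s) → 6 I⁻(aq) + 2 In³⁺(aq), the reaction quotient is Q = [I⁻(aq)]^6·[In³⁺(aq)]^2.
Solving for the unknown gives log [In³⁺(aq)] = −2.163, so [In³⁺(aq)] ≈ 0.0069 M.

0.0069 M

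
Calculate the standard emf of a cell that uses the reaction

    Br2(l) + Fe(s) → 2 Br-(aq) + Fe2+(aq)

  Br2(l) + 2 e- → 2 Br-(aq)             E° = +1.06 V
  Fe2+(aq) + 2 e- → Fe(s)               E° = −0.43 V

In the reaction as written, Br2(l) is reduced (cathode) and Fe2+(aq) is produced by oxidation at the anode.
E°cell = E°(cathode) − E°(anode) = +1.06 − (−0.43) = +1.49 V.
The positive value indicates the reaction is spontaneous as written.

+1.49 V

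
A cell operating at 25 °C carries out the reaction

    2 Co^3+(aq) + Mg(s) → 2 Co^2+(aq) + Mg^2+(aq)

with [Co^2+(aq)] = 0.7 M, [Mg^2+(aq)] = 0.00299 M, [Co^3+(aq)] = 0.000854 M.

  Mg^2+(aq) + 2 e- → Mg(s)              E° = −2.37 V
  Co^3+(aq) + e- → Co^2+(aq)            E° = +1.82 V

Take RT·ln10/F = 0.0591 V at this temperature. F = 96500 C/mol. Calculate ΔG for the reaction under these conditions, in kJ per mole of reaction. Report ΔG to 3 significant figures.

E°cell = +1.82 − (−2.37) = +4.19 V; the balanced reaction transfers n = 2 electrons.
The reaction quotient is ([Co^2+(aq)]^2·[Mg^2+(aq)]) / [Co^3+(aq)]^2 = 2.01×10^3; by Nernst, E = +4.19 − (0.0591/2)(3.303) = +4.0924 V.
Finally ΔG = −nFE = −(2)(96500 C/mol)(+4.0924 V) = −790 kJ/mol.

−790 kJ/mol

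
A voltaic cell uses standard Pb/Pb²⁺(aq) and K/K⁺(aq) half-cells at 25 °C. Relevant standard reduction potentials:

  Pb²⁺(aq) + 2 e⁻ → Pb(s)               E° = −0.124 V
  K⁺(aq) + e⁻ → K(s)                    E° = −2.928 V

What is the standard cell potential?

+2.804 V

The Pb²⁺/Pb couple has the higher E°, so Pb ion is reduced (cathode) and K is oxidized (anode).
E°cell = E°(cathode) − E°(anode) = −0.124 − (−2.928) = +2.804 V.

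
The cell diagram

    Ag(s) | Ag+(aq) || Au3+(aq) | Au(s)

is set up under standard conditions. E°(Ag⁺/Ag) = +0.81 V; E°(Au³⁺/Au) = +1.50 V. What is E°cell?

By convention the left-hand electrode in cell notation is the anode (oxidation) and the right-hand electrode is the cathode (reduction).
E°cell = E°(right) − E°(left) = +1.50 − (+0.81) = +0.69 V.

+0.69 V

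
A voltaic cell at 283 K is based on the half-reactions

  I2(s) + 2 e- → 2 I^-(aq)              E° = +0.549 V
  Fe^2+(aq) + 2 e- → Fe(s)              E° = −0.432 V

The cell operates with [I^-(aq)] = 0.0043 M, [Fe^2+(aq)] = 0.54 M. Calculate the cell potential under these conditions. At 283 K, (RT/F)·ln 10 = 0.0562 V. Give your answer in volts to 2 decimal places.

I₂/I⁻ is reduced (cathode, E° = +0.549 V) and Fe²⁺/Fe is oxidized (anode).
E°cell = +0.549 − (−0.432) = +0.981 V, with n = 2 electrons transferred.
Balancing gives I2(s) + Fe(s) → 2 I^-(aq) + Fe^2+(aq); hence Q = [I^-(aq)]^2·[Fe^2+(aq)] = 9.98×10^−6 (log Q = −5.001).
Applying E = E° − (RT ln10/nF)·log Q gives +0.981 − (0.0562/2)(−5.001) = +1.12 V.

+1.12 V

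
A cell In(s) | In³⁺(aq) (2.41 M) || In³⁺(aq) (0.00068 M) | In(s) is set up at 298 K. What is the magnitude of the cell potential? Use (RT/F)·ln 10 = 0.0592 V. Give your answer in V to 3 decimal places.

For a concentration cell E°cell = 0, since both electrodes use the same couple.
The compartment with the higher In³⁺(aq) concentration (2.41 M) acts as the cathode; ions are reduced there and produced at the dilute (0.00068 M) anode.
With n = 3, Ecell = −(0.0592/3)·log([dilute]/[conc]) = −(0.0592/3)·log(0.00068/2.41) = +0.070 V.

0.070 V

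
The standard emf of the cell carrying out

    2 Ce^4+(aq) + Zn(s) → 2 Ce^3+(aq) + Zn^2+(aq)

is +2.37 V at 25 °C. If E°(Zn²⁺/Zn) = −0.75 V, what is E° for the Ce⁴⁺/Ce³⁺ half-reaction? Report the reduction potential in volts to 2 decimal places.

+1.62 V

In the reaction as written the Ce⁴⁺/Ce³⁺ couple is reduced (cathode) and Zn²⁺/Zn is oxidized (anode), so E°cell = E°(Ce⁴⁺/Ce³⁺) − E°(Zn²⁺/Zn).
E°(Ce⁴⁺/Ce³⁺) = E°cell + E°(anode) = +2.37 + (−0.75) = +1.62 V.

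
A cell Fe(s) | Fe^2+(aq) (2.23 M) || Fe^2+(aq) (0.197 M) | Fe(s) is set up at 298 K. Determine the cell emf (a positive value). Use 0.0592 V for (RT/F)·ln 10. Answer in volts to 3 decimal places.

For a concentration cell E°cell = 0, since both electrodes use the same couple.
The compartment with the higher Fe^2+(aq) concentration (2.23 M) acts as the cathode; ions are reduced there and produced at the dilute (0.197 M) anode.
With n = 2, Ecell = −(0.0592/2)·log([dilute]/[conc]) = −(0.0592/2)·log(0.197/2.23) = +0.031 V.

0.031 V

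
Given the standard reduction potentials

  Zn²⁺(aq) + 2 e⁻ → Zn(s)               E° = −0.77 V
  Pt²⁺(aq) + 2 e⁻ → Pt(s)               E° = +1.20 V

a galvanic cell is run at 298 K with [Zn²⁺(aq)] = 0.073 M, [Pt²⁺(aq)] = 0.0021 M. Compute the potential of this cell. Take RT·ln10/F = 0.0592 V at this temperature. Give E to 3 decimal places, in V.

Since E°(Pt²⁺/Pt) > E°(Zn²⁺/Zn), Pt²⁺/Pt serves as the cathode.
E°cell = E°cat − E°an = +1.20 − (−0.77) = +1.97 V; n = 2.
For the overall reaction Pt²⁺(aq) + Zn(s) → Pt(s) + Zn²⁺(aq), Q = [Zn²⁺(aq)] / [Pt²⁺(aq)] = 34.8, giving log Q = 1.541.
Applying E = E° − (RT ln10/nF)·log Q gives +1.97 − (0.0592/2)(1.541) = +1.924 V.

+1.924 V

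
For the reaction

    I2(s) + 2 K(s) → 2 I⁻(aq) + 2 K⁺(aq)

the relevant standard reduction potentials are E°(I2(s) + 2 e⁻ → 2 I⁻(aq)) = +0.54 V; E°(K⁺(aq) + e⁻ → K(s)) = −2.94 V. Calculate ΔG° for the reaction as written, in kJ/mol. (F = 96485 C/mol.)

−672 kJ/mol

In the reaction as written I2(s) is reduced, so the I₂/I⁻ couple is the cathode and K⁺/K is the anode.
E°cell = +0.54 − (−2.94) = +3.48 V; balancing electrons gives n = 2.
ΔG° = −nFE°cell = −(2)(96485)(+3.48) J/mol = −672 kJ/mol.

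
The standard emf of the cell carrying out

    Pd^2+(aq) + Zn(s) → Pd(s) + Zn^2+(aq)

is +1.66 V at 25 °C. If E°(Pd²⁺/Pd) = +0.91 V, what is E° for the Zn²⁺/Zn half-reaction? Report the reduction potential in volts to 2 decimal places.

−0.75 V

In the reaction as written the Pd²⁺/Pd couple is reduced (cathode) and Zn²⁺/Zn is oxidized (anode), so E°cell = E°(Pd²⁺/Pd) − E°(Zn²⁺/Zn).
E°(Zn²⁺/Zn) = E°(cathode) − E°cell = +0.91 − (+1.66) = −0.75 V.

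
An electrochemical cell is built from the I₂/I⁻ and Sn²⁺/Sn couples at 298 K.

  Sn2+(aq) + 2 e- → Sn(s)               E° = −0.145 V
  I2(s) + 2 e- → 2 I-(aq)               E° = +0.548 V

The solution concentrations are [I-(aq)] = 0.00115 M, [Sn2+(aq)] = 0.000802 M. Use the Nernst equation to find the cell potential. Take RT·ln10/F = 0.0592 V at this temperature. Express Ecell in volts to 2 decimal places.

The I₂/I⁻ couple has the more positive E°, so it is the cathode; Sn²⁺/Sn is the anode.
The standard potential is +0.548 − (−0.145) = +0.693 V and the balanced reaction transfers n = 2 electrons.
For the overall reaction I2(s) + Sn(s) → 2 I-(aq) + Sn2+(aq), Q = [I-(aq)]^2·[Sn2+(aq)] = 1.06×10^−9, giving log Q = −8.974.
Applying E = E° − (RT ln10/nF)·log Q gives +0.693 − (0.0592/2)(−8.974) = +0.96 V.

+0.96 V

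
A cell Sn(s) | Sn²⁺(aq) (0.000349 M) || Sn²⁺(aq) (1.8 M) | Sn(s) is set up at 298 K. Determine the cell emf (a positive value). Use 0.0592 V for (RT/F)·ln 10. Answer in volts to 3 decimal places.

0.110 V

For a concentration cell E°cell = 0, since both electrodes use the same couple.
The compartment with the higher Sn²⁺(aq) concentration (1.8 M) acts as the cathode; ions are reduced there and produced at the dilute (0.000349 M) anode.
With n = 2, Ecell = −(0.0592/2)·log([dilute]/[conc]) = −(0.0592/2)·log(0.000349/1.8) = +0.110 V.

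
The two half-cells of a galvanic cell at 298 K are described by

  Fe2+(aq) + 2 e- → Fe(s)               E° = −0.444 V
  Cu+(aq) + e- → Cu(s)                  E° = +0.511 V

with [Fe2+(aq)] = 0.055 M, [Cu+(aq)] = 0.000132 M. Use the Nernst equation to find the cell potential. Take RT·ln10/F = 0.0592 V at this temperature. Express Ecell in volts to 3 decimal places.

+0.763 V

Since E°(Cu⁺/Cu) > E°(Fe²⁺/Fe), Cu⁺/Cu serves as the cathode.
E°cell = E°cat − E°an = +0.511 − (−0.444) = +0.955 V; n = 2.
The balanced reaction is 2 Cu+(aq) + Fe(s) → 2 Cu(s) + Fe2+(aq), so Q = [Fe2+(aq)] / [Cu+(aq)]^2 = 3.16×10^6 and log Q = 6.499.
By the Nernst equation, E = +0.955 − (0.0592/2)·(6.499) = +0.763 V.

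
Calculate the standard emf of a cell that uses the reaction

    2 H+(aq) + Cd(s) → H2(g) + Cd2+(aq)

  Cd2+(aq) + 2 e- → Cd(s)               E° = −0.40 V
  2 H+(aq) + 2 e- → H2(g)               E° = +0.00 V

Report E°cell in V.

H+(aq) gains electrons, so the 2H⁺/H₂ couple is the cathode; the Cd²⁺/Cd couple is the anode.
E°cell = E°(cathode) − E°(anode) = +0.00 − (−0.40) = +0.40 V.

+0.40 V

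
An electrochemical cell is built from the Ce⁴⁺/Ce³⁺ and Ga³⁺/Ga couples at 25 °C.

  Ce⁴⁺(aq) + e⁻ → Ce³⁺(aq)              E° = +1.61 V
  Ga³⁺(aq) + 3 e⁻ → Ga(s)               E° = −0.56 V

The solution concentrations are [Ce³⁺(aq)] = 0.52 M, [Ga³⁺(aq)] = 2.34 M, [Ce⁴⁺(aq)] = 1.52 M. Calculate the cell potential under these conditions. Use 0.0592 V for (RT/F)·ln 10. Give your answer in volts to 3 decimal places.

The Ce⁴⁺/Ce³⁺ couple has the more positive E°, so it is the cathode; Ga³⁺/Ga is the anode.
E°cell = E°cat − E°an = +1.61 − (−0.56) = +2.17 V; n = 3.
For the overall reaction 3 Ce⁴⁺(aq) + Ga(s) → 3 Ce³⁺(aq) + Ga³⁺(aq), Q = ([Ce³⁺(aq)]^3·[Ga³⁺(aq)]) / [Ce⁴⁺(aq)]^3 = 0.0937, giving log Q = −1.028.
By the Nernst equation, E = +2.17 − (0.0592/3)·(−1.028) = +2.190 V.

+2.190 V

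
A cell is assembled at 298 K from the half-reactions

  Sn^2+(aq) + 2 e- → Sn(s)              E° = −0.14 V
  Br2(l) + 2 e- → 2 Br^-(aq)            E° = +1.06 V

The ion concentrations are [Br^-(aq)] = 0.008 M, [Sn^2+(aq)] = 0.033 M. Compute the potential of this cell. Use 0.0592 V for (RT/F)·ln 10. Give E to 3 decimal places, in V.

+1.368 V

The Br₂/Br⁻ couple has the more positive E°, so it is the cathode; Sn²⁺/Sn is the anode.
E°cell = E°cat − E°an = +1.06 − (−0.14) = +1.20 V; n = 2.
For the overall reaction Br2(l) + Sn(s) → 2 Br^-(aq) + Sn^2+(aq), Q = [Br^-(aq)]^2·[Sn^2+(aq)] = 2.11×10^−6, giving log Q = −5.675.
E = E° − (0.0592/n)·log Q = +1.20 − (0.0592/2)(−5.675) = +1.368 V.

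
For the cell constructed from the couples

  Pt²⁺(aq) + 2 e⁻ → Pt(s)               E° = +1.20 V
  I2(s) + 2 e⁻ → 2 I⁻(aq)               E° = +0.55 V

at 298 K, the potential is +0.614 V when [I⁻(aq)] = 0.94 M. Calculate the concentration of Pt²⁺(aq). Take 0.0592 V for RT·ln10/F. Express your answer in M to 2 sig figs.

The Pt²⁺/Pt couple has the larger reduction potential, so it is the cathode: E°cell = +1.20 − (+0.55) = +0.65 V and n = 2.
Since E = E° − (0.0592/n)·log Q, log Q = n(E° − E)/0.0592 = 1.216.
The balanced reaction is Pt²⁺(aq) + 2 I⁻(aq) → Pt(s) + I2(s), so Q = 1 / ([Pt²⁺(aq)]·[I⁻(aq)]^2).
Isolating [Pt²⁺(aq)] in Q = 10^{1.216} yields log [Pt²⁺(aq)] = −1.162, i.e. 0.069 M.

0.069 M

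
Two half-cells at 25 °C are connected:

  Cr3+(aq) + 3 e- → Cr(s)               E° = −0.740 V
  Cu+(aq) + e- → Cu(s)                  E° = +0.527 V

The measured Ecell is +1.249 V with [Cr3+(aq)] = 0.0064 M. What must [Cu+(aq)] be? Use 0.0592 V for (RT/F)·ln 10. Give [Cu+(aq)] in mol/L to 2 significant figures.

0.092 M

The Cu⁺/Cu couple has the larger reduction potential, so it is the cathode: E°cell = +0.527 − (−0.740) = +1.267 V and n = 3.
Rearranging E = E° − (0.0592/n)·log Q gives log Q = 3(+1.267 − (+1.249))/0.0592 = 0.912.
The balanced reaction is 3 Cu+(aq) + Cr(s) → 3 Cu(s) + Cr3+(aq), so Q = [Cr3+(aq)] / [Cu+(aq)]^3.
Substituting the known concentrations and solving, log [Cu+(aq)] = −1.035 and [Cu+(aq)] = 0.092 M.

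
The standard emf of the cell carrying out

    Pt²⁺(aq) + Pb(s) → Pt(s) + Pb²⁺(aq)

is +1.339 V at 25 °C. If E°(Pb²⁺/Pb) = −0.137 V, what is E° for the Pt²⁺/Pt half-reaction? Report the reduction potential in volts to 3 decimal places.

+1.202 V

In the reaction as written the Pt²⁺/Pt couple is reduced (cathode) and Pb²⁺/Pb is oxidized (anode), so E°cell = E°(Pt²⁺/Pt) − E°(Pb²⁺/Pb).
E°(Pt²⁺/Pt) = E°cell + E°(anode) = +1.339 + (−0.137) = +1.202 V.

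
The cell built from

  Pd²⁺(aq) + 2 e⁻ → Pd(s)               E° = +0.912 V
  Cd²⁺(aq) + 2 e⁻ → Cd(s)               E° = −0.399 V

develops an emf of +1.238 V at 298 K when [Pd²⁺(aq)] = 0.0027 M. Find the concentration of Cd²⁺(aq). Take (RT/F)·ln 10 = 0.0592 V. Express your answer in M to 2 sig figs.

With Pd²⁺/Pd at the cathode and Cd²⁺/Cd at the anode, E°cell = +0.912 − (−0.399) = +1.311 V (n = 2).
Rearranging E = E° − (0.0592/n)·log Q gives log Q = 2(+1.311 − (+1.238))/0.0592 = 2.466.
The balanced reaction is Pd²⁺(aq) + Cd(s) → Pd(s) + Cd²⁺(aq), so Q = [Cd²⁺(aq)] / [Pd²⁺(aq)].
Isolating [Cd²⁺(aq)] in Q = 10^{2.466} yields log [Cd²⁺(aq)] = −0.103, i.e. 0.79 M.

0.79 M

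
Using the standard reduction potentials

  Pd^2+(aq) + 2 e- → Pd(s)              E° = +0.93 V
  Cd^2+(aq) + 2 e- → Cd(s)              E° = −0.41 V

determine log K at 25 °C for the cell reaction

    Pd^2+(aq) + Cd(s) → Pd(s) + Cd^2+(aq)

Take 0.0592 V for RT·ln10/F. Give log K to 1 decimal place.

log K = 45.3

The Pd²⁺/Pd couple is reduced (cathode); E°cell = +0.93 − (−0.41) = +1.34 V with n = 2.
At equilibrium E = 0, so log K = nE°cell / 0.0592 = (2)(+1.34) / 0.0592 = 45.3.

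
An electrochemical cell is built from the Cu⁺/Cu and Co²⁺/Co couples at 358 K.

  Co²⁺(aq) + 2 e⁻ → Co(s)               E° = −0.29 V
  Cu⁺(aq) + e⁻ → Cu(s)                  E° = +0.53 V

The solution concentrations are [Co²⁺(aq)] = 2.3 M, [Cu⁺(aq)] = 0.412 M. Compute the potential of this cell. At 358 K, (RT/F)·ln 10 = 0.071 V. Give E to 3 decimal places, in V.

+0.780 V

Since E°(Cu⁺/Cu) > E°(Co²⁺/Co), Cu⁺/Cu serves as the cathode.
E°cell = +0.53 − (−0.29) = +0.82 V, with n = 2 electrons transferred.
The balanced reaction is 2 Cu⁺(aq) + Co(s) → 2 Cu(s) + Co²⁺(aq), so Q = [Co²⁺(aq)] / [Cu⁺(aq)]^2 = 13.5 and log Q = 1.132.
By the Nernst equation, E = +0.82 − (0.071/2)·(1.132) = +0.780 V.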